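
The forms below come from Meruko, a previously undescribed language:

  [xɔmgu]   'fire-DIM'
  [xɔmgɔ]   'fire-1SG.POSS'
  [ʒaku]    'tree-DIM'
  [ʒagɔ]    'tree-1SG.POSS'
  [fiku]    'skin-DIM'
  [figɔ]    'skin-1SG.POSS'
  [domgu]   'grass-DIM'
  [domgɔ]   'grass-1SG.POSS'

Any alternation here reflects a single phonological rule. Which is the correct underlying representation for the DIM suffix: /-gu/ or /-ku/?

The DIM suffix surfaces as [-gu] and [-ku], depending on the final segment of the stem.
The 1SG.POSS suffix, which begins with [g], is invariant after every stem; so [g] is not altered by any rule here.
So the underlying form is /-ku/, and voiceless stops become voiced after a nasal.

/-ku/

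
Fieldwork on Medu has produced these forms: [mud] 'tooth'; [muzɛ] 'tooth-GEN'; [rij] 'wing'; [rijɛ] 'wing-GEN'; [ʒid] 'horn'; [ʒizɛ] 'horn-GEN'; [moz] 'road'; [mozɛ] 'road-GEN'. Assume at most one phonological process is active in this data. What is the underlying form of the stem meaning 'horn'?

In [ʒid] and [ʒizɛ] the final segment of 'horn' alternates: [d] ~ [z].
But 'road' keeps [z] in both environments ([moz], [mozɛ]), so there is no rule changing /z/ to [d] in isolation.
So /d/ is underlying, and a rule of intervocalic spirantization — voiced stops become fricatives between vowels — gives [z].

/ʒid/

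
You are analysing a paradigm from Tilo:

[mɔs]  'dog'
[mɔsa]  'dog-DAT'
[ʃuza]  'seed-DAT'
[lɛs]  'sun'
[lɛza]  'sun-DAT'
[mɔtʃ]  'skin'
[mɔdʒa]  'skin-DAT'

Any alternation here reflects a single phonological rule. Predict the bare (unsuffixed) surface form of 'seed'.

The root 'sun' surfaces as [lɛs] and [lɛza], with a stem-final [s] ~ [z] alternation.
If /s/ were underlying and a rule turned it into [z] before the DAT suffix, 'dog' would also alternate; but it has [s] in both [mɔs] and [mɔsa].
The underlying segment must be /z/; voiced obstruents become voiceless word-finally, yielding [s] there.
From [ʃuza] the stem 'seed' is /ʃuz/; word-finally this yields [ʃus].

[ʃus]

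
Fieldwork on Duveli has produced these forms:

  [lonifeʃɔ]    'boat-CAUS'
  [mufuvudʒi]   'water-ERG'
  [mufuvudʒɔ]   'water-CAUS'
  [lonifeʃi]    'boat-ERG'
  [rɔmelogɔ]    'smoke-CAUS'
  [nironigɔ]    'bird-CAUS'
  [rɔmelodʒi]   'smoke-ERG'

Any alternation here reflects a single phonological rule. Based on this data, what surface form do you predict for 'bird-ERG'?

'smoke' shows [g] ~ [dʒ] at the end of the stem ([rɔmelogɔ] vs [rɔmelodʒi]).
But 'water' keeps [dʒ] in both environments ([mufuvudʒɔ], [mufuvudʒi]), so there is no rule changing /dʒ/ to [g] before the CAUS suffix.
Therefore /g/ is basic and [dʒ] is derived by palatalization before a front vowel (/g/ becomes palato-alveolar [dʒ] before a front vowel).
From [nironigɔ] the stem 'bird' is /nironig/; before a front vowel this yields [nironidʒi].

[nironidʒi]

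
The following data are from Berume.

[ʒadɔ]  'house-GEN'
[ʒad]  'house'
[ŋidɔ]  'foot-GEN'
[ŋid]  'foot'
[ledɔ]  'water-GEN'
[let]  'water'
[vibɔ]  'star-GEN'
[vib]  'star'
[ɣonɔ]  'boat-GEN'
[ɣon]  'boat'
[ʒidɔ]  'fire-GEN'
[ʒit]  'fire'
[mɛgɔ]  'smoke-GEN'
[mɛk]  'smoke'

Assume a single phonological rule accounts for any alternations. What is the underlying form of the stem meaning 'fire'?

In [ʒidɔ] and [ʒit] the final segment of 'fire' alternates: [d] ~ [t].
If /d/ were underlying and a rule turned it into [t] in isolation, 'house' would also alternate; but it has [d] in both [ʒadɔ] and [ʒad].
The alternation reflects intervocalic voicing: voiceless stops become voiced between vowels. /t/ is underlying.

/ʒit/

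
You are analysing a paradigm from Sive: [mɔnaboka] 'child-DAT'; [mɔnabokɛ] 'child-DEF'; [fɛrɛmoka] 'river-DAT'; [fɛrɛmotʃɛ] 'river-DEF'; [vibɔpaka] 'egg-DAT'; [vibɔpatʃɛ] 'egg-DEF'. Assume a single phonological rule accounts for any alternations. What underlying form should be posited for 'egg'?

/vibɔpatʃ/

The stem for 'egg' ends in [k] in [vibɔpaka] but [tʃ] in [vibɔpatʃɛ].
But 'child' keeps [k] in both environments ([mɔnaboka], [mɔnabokɛ]), so there is no rule changing /k/ to [tʃ] before the DEF suffix.
The underlying segment must be /tʃ/; palato-alveolar /tʃ/ becomes [k] when no front vowel follows, yielding [k] there.
So 'egg' = /vibɔpatʃ/.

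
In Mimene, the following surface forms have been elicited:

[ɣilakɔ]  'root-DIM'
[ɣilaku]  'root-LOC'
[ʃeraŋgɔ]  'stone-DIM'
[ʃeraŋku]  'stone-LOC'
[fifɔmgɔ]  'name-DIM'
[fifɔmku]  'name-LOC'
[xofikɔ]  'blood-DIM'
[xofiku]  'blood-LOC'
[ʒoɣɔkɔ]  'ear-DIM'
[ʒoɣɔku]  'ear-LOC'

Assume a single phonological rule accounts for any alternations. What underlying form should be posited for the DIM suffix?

The DIM suffix surfaces as [-gɔ] and [-kɔ], depending on the final segment of the stem.
The LOC suffix, which begins with [k], is invariant after every stem; so [k] is not altered by any rule here.
So the underlying form is /-gɔ/, and voiced stops become voiceless after a vowel.

/-gɔ/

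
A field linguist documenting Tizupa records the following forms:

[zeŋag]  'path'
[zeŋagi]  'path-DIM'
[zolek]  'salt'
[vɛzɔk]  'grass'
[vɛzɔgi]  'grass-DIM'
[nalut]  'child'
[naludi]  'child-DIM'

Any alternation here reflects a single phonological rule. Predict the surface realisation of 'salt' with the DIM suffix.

The root 'grass' surfaces as [vɛzɔk] and [vɛzɔgi], with a stem-final [k] ~ [g] alternation.
If /g/ were underlying and a rule turned it into [k] in isolation, 'path' would also alternate; but it has [g] in both [zeŋag] and [zeŋagi].
Therefore /k/ is basic and [g] is derived by intervocalic voicing (voiceless stops become voiced between vowels).
From [zolek] the stem 'salt' is /zolek/; between vowels this yields [zolegi].

[zolegi]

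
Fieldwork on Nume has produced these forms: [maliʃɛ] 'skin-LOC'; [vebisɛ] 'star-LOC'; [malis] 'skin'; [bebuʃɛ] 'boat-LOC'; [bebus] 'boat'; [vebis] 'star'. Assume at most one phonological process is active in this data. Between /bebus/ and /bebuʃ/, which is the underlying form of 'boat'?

/bebuʃ/

In [bebus] and [bebuʃɛ] the final segment of 'boat' alternates: [s] ~ [ʃ].
If /s/ were underlying and a rule turned it into [ʃ] before the LOC suffix, 'star' would also alternate; but it has [s] in both [vebis] and [vebisɛ].
Therefore /ʃ/ is basic and [s] is derived by depalatalization (palato-alveolar /ʃ/ becomes [s] when no front vowel follows).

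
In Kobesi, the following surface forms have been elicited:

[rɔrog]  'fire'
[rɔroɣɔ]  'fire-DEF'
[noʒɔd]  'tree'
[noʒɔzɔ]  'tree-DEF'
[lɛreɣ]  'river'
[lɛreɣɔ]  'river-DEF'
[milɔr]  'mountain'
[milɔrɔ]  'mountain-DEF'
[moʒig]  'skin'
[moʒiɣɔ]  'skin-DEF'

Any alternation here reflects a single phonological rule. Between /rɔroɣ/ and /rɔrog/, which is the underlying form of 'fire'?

The root 'fire' surfaces as [rɔrog] and [rɔroɣɔ], with a stem-final [g] ~ [ɣ] alternation.
The stem 'river' ([lɛreɣ], [lɛreɣɔ]) shows [ɣ] unchanged in both environments, so [ɣ] cannot be basic with [g] derived in isolation.
So /g/ is underlying, and a rule of intervocalic spirantization — voiced stops become fricatives between vowels — gives [ɣ].

/rɔrog/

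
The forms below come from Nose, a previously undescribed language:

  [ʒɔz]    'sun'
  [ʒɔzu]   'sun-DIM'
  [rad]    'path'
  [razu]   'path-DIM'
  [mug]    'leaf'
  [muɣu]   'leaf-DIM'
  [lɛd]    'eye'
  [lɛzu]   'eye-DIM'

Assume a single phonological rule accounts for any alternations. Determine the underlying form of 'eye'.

The root 'eye' surfaces as [lɛd] and [lɛzu], with a stem-final [d] ~ [z] alternation.
Compare 'sun', with invariant [z] in [ʒɔz] and [ʒɔzu]: an analysis with underlying /z/ and a rule producing [d] in isolation would wrongly predict alternation here too.
The underlying segment must be /d/; voiced stops become fricatives between vowels, yielding [z] there.
So 'eye' = /lɛd/.

/lɛd/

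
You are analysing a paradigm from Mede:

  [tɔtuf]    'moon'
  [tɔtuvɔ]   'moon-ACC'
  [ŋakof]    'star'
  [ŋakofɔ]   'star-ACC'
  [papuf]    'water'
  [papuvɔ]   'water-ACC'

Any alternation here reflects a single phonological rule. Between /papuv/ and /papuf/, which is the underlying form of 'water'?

The stem for 'water' ends in [f] in [papuf] but [v] in [papuvɔ].
If /f/ were underlying and a rule turned it into [v] before the ACC suffix, 'star' would also alternate; but it has [f] in both [ŋakof] and [ŋakofɔ].
The alternation reflects word-final obstruent devoicing: voiced obstruents become voiceless word-finally. /v/ is underlying.

/papuv/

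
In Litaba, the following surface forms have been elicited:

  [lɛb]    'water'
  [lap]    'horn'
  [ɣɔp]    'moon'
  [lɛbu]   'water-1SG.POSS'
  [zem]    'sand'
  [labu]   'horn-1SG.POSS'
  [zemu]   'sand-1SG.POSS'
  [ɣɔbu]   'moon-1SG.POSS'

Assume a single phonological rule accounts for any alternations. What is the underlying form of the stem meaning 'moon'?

'moon' shows [p] ~ [b] at the end of the stem ([ɣɔp] vs [ɣɔbu]).
But 'water' keeps [b] in both environments ([lɛb], [lɛbu]), so there is no rule changing /b/ to [p] in isolation.
The underlying segment must be /p/; voiceless stops become voiced between vowels, yielding [b] there.
So 'moon' = /ɣɔp/.

/ɣɔp/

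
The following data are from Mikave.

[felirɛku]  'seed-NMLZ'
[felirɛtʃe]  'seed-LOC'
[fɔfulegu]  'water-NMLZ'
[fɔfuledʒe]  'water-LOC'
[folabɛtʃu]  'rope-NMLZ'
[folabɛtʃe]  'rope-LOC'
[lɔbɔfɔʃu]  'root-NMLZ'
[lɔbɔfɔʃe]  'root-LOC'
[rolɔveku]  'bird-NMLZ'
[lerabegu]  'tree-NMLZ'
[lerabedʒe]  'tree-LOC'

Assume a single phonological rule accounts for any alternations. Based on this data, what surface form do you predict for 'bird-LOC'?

[rolɔvetʃe]

The stem for 'seed' ends in [k] in [felirɛku] but [tʃ] in [felirɛtʃe].
If /tʃ/ were underlying and a rule turned it into [k] before the NMLZ suffix, 'rope' would also alternate; but it has [tʃ] in both [folabɛtʃu] and [folabɛtʃe].
The underlying segment must be /k/; /k/ and /g/ become palato-alveolar [tʃ] and [dʒ] before a front vowel, yielding [tʃ] there.
From [rolɔveku] the stem 'bird' is /rolɔvek/; before a front vowel this yields [rolɔvetʃe].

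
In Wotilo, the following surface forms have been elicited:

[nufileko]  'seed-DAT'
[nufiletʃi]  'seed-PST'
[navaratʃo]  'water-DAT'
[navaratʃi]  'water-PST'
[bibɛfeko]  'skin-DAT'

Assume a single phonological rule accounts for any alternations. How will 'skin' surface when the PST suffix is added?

[bibɛfetʃi]

The stem for 'seed' ends in [k] in [nufileko] but [tʃ] in [nufiletʃi].
But 'water' keeps [tʃ] in both environments ([navaratʃo], [navaratʃi]), so there is no rule changing /tʃ/ to [k] before the DAT suffix.
The underlying segment must be /k/; /k/ becomes palato-alveolar [tʃ] before a front vowel, yielding [tʃ] there.
The one attested form of 'skin', [bibɛfeko], shows underlying /bibɛfek/. Applying the same rule before a front vowel gives [bibɛfetʃi].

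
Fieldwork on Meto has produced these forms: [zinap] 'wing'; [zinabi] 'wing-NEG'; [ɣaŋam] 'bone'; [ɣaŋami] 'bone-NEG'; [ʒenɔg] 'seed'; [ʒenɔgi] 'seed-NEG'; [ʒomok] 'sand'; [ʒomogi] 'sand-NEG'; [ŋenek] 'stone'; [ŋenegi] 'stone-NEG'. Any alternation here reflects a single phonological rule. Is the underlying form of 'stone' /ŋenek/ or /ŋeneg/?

/ŋenek/

In [ŋenek] and [ŋenegi] the final segment of 'stone' alternates: [k] ~ [g].
The stem 'seed' ([ʒenɔg], [ʒenɔgi]) shows [g] unchanged in both environments, so [g] cannot be basic with [k] derived in isolation.
Therefore /k/ is basic and [g] is derived by intervocalic voicing (voiceless stops become voiced between vowels).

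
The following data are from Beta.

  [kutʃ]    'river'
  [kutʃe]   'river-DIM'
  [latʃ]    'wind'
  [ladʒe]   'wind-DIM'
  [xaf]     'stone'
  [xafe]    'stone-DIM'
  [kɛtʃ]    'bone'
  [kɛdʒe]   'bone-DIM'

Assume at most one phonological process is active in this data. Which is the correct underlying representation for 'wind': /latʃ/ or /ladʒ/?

In [latʃ] and [ladʒe] the final segment of 'wind' alternates: [tʃ] ~ [dʒ].
Compare 'river', with invariant [tʃ] in [kutʃ] and [kutʃe]: an analysis with underlying /tʃ/ and a rule producing [dʒ] before the DIM suffix would wrongly predict alternation here too.
The underlying segment must be /dʒ/; voiced obstruents become voiceless word-finally, yielding [tʃ] there.

/ladʒ/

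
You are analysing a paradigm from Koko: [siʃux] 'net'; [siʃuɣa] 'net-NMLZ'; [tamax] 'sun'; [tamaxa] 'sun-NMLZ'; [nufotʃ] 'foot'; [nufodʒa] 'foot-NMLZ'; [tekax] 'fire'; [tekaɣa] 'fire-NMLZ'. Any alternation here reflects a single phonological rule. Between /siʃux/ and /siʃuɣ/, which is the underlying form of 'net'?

/siʃuɣ/

In [siʃux] and [siʃuɣa] the final segment of 'net' alternates: [x] ~ [ɣ].
Compare 'sun', with invariant [x] in [tamax] and [tamaxa]: an analysis with underlying /x/ and a rule producing [ɣ] before the NMLZ suffix would wrongly predict alternation here too.
Therefore /ɣ/ is basic and [x] is derived by word-final obstruent devoicing (voiced obstruents become voiceless word-finally).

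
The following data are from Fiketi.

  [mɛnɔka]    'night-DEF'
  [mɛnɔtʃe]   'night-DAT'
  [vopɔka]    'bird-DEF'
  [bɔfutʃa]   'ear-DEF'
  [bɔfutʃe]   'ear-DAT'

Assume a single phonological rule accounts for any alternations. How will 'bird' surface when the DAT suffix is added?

[vopɔtʃe]

'night' shows [k] ~ [tʃ] at the end of the stem ([mɛnɔka] vs [mɛnɔtʃe]).
But 'ear' keeps [tʃ] in both environments ([bɔfutʃa], [bɔfutʃe]), so there is no rule changing /tʃ/ to [k] before the DEF suffix.
The underlying segment must be /k/; /k/ becomes palato-alveolar [tʃ] before a front vowel, yielding [tʃ] there.
The one attested form of 'bird', [vopɔka], shows underlying /vopɔk/. Applying the same rule before a front vowel gives [vopɔtʃe].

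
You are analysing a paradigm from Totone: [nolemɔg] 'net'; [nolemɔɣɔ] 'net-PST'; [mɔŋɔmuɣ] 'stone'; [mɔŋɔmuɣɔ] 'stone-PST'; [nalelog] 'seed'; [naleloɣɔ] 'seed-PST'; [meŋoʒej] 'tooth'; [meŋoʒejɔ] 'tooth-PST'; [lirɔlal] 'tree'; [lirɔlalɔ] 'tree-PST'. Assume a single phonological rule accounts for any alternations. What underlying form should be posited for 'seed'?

/nalelog/

The stem for 'seed' ends in [g] in [nalelog] but [ɣ] in [naleloɣɔ].
If /ɣ/ were underlying and a rule turned it into [g] in isolation, 'stone' would also alternate; but it has [ɣ] in both [mɔŋɔmuɣ] and [mɔŋɔmuɣɔ].
The underlying segment must be /g/; voiced stops become fricatives between vowels, yielding [ɣ] there.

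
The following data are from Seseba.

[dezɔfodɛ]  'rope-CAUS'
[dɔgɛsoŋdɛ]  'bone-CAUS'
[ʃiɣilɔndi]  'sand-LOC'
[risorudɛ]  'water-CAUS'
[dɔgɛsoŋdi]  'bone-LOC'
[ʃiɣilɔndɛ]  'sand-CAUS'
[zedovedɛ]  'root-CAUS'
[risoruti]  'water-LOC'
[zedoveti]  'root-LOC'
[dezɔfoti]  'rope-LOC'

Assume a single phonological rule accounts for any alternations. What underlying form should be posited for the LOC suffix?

The LOC morpheme has two allomorphs, [-di] and [-ti].
By contrast the CAUS suffix keeps its initial [d] throughout — that segment must be underlying.
The LOC suffix is therefore /-ti/ underlyingly, with post-nasal voicing: voiceless stops become voiced after a nasal.

/-ti/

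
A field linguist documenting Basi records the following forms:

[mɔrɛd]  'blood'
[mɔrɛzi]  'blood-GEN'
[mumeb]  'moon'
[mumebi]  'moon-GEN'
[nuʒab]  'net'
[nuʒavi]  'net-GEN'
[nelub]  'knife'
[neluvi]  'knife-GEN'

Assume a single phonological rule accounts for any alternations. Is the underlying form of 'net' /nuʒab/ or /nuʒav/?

The stem for 'net' ends in [b] in [nuʒab] but [v] in [nuʒavi].
The stem 'moon' ([mumeb], [mumebi]) shows [b] unchanged in both environments, so [b] cannot be basic with [v] derived before the GEN suffix.
The underlying segment must be /v/; voiced fricatives become stops word-finally, yielding [b] there.

/nuʒav/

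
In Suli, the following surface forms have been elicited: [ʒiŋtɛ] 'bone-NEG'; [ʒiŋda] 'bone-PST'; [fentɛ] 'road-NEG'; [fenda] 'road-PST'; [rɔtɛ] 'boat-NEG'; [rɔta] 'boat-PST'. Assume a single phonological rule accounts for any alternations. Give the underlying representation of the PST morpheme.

The PST suffix surfaces as [-da] and [-ta], depending on the final segment of the stem.
By contrast the NEG suffix keeps its initial [t] throughout — that segment must be underlying.
The PST suffix is therefore /-da/ underlyingly, with post-vocalic devoicing: voiced stops become voiceless after a vowel.

/-da/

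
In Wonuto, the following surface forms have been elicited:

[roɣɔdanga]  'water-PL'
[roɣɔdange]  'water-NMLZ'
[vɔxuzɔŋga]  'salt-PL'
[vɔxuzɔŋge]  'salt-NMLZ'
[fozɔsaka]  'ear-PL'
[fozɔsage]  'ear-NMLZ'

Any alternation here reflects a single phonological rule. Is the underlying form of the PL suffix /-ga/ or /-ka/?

/-ka/

The PL suffix surfaces as [-ga] and [-ka], depending on the final segment of the stem.
By contrast the NMLZ suffix keeps its initial [g] throughout — that segment must be underlying.
The PL suffix is therefore /-ka/ underlyingly, with post-nasal voicing: voiceless stops become voiced after a nasal.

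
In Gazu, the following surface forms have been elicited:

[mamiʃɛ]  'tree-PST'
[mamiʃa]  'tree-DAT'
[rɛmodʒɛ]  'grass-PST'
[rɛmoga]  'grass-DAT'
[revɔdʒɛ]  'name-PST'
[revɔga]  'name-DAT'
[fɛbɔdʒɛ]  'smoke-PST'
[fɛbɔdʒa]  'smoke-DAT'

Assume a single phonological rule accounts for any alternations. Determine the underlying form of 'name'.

In [revɔdʒɛ] and [revɔga] the final segment of 'name' alternates: [dʒ] ~ [g].
Compare 'smoke', with invariant [dʒ] in [fɛbɔdʒɛ] and [fɛbɔdʒa]: an analysis with underlying /dʒ/ and a rule producing [g] before the DAT suffix would wrongly predict alternation here too.
Therefore /g/ is basic and [dʒ] is derived by palatalization before a front vowel (/g/ becomes palato-alveolar [dʒ] before a front vowel).

/revɔg/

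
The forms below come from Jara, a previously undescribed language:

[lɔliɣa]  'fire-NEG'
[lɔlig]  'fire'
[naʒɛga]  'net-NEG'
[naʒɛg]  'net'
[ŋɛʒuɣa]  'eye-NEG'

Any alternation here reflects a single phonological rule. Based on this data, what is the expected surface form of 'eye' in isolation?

The root 'fire' surfaces as [lɔliɣa] and [lɔlig], with a stem-final [ɣ] ~ [g] alternation.
The stem 'net' ([naʒɛga], [naʒɛg]) shows [g] unchanged in both environments, so [g] cannot be basic with [ɣ] derived before the NEG suffix.
So /ɣ/ is underlying, and a rule of word-final hardening — voiced fricatives become stops word-finally — gives [g].
The one attested form of 'eye', [ŋɛʒuɣa], shows underlying /ŋɛʒuɣ/. Applying the same rule word-finally gives [ŋɛʒug].

[ŋɛʒug]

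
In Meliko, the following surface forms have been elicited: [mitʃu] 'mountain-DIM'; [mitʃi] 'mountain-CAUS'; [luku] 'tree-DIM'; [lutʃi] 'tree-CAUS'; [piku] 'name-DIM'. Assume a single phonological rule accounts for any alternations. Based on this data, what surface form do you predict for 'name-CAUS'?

[pitʃi]

The root 'tree' surfaces as [luku] and [lutʃi], with a stem-final [k] ~ [tʃ] alternation.
If /tʃ/ were underlying and a rule turned it into [k] before the DIM suffix, 'mountain' would also alternate; but it has [tʃ] in both [mitʃu] and [mitʃi].
The underlying segment must be /k/; /k/ becomes palato-alveolar [tʃ] before a front vowel, yielding [tʃ] there.
The one attested form of 'name', [piku], shows underlying /pik/. Applying the same rule before a front vowel gives [pitʃi].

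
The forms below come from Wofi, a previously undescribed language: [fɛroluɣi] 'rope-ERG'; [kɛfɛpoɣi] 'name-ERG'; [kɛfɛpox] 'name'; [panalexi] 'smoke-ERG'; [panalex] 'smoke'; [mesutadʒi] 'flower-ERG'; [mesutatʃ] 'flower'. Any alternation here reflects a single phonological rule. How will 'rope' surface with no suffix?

[fɛrolux]

The root 'name' surfaces as [kɛfɛpoɣi] and [kɛfɛpox], with a stem-final [ɣ] ~ [x] alternation.
If /x/ were underlying and a rule turned it into [ɣ] before the ERG suffix, 'smoke' would also alternate; but it has [x] in both [panalexi] and [panalex].
Therefore /ɣ/ is basic and [x] is derived by word-final obstruent devoicing (voiced obstruents become voiceless word-finally).
The one attested form of 'rope', [fɛroluɣi], shows underlying /fɛroluɣ/. Applying the same rule word-finally gives [fɛrolux].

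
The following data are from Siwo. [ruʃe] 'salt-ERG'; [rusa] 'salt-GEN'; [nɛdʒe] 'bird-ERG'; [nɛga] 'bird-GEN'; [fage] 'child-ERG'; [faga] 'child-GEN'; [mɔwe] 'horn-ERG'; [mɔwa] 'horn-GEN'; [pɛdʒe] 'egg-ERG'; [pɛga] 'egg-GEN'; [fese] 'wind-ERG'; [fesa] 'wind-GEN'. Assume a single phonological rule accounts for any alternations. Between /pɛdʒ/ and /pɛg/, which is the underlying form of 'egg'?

/pɛdʒ/

The stem for 'egg' ends in [dʒ] in [pɛdʒe] but [g] in [pɛga].
If /g/ were underlying and a rule turned it into [dʒ] before the ERG suffix, 'child' would also alternate; but it has [g] in both [fage] and [faga].
So /dʒ/ is underlying, and a rule of depalatalization — palato-alveolar /dʒ/ and /ʃ/ become [g] and [s] when no front vowel follows — gives [g].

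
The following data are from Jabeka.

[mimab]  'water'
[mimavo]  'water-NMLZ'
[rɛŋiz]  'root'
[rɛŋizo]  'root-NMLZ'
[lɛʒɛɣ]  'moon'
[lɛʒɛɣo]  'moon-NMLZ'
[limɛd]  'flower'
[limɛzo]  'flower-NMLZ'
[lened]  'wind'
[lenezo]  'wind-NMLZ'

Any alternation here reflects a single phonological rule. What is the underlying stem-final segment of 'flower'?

'flower' shows [d] ~ [z] at the end of the stem ([limɛd] vs [limɛzo]).
Compare 'root', with invariant [z] in [rɛŋiz] and [rɛŋizo]: an analysis with underlying /z/ and a rule producing [d] in isolation would wrongly predict alternation here too.
The underlying segment must be /d/; voiced stops become fricatives between vowels, yielding [z] there.

/d/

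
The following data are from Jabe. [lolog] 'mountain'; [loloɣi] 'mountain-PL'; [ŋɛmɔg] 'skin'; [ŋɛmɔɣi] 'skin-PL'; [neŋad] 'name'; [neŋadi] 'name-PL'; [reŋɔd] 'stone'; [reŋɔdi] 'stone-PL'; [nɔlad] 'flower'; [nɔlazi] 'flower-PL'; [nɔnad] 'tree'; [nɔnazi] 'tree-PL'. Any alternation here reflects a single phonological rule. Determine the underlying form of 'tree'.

The stem for 'tree' ends in [d] in [nɔnad] but [z] in [nɔnazi].
But 'name' keeps [d] in both environments ([neŋad], [neŋadi]), so there is no rule changing /d/ to [z] before the PL suffix.
Therefore /z/ is basic and [d] is derived by word-final hardening (voiced fricatives become stops word-finally).

/nɔnaz/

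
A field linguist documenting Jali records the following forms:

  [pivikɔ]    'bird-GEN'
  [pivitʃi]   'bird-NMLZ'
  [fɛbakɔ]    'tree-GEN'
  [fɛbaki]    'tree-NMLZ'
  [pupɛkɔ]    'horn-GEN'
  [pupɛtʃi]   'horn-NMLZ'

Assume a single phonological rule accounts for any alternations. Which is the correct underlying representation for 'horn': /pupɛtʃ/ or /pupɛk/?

'horn' shows [k] ~ [tʃ] at the end of the stem ([pupɛkɔ] vs [pupɛtʃi]).
The stem 'tree' ([fɛbakɔ], [fɛbaki]) shows [k] unchanged in both environments, so [k] cannot be basic with [tʃ] derived before the NMLZ suffix.
So /tʃ/ is underlying, and a rule of depalatalization — palato-alveolar /tʃ/ becomes [k] when no front vowel follows — gives [k].

/pupɛtʃ/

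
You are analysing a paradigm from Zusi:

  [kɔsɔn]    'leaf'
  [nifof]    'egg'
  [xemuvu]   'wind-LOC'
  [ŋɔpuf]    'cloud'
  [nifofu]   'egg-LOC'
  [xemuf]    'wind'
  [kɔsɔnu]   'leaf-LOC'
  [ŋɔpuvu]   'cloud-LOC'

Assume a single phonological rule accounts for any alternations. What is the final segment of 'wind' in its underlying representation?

The root 'wind' surfaces as [xemuf] and [xemuvu], with a stem-final [f] ~ [v] alternation.
But 'egg' keeps [f] in both environments ([nifof], [nifofu]), so there is no rule changing /f/ to [v] before the LOC suffix.
Therefore /v/ is basic and [f] is derived by word-final obstruent devoicing (voiced obstruents become voiceless word-finally).

/v/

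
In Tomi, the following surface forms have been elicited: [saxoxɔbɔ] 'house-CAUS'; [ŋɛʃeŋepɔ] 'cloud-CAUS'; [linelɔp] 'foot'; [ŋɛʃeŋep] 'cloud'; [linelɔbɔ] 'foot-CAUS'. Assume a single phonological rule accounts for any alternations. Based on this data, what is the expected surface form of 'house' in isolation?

[saxoxɔp]

In [linelɔp] and [linelɔbɔ] the final segment of 'foot' alternates: [p] ~ [b].
If /p/ were underlying and a rule turned it into [b] before the CAUS suffix, 'cloud' would also alternate; but it has [p] in both [ŋɛʃeŋep] and [ŋɛʃeŋepɔ].
So /b/ is underlying, and a rule of word-final obstruent devoicing — voiced obstruents become voiceless word-finally — gives [p].
From [saxoxɔbɔ] the stem 'house' is /saxoxɔb/; word-finally this yields [saxoxɔp].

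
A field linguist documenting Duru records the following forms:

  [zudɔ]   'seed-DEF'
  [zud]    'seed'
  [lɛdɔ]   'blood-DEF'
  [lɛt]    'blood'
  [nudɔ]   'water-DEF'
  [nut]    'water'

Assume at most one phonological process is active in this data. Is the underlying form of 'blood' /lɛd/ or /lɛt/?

'blood' shows [d] ~ [t] at the end of the stem ([lɛdɔ] vs [lɛt]).
If /d/ were underlying and a rule turned it into [t] in isolation, 'seed' would also alternate; but it has [d] in both [zudɔ] and [zud].
So /t/ is underlying, and a rule of intervocalic voicing — voiceless stops become voiced between vowels — gives [d].

/lɛt/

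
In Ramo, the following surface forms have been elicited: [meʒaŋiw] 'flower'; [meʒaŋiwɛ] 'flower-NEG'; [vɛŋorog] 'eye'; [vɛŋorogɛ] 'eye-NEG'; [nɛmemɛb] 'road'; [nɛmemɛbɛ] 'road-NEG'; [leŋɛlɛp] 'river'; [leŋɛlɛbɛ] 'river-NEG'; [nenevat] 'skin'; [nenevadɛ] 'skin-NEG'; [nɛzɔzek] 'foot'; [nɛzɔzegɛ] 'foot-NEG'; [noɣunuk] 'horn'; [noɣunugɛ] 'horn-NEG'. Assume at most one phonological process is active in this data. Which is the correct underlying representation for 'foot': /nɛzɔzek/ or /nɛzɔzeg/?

/nɛzɔzek/

The stem for 'foot' ends in [k] in [nɛzɔzek] but [g] in [nɛzɔzegɛ].
If /g/ were underlying and a rule turned it into [k] in isolation, 'eye' would also alternate; but it has [g] in both [vɛŋorog] and [vɛŋorogɛ].
So /k/ is underlying, and a rule of intervocalic voicing — voiceless stops become voiced between vowels — gives [g].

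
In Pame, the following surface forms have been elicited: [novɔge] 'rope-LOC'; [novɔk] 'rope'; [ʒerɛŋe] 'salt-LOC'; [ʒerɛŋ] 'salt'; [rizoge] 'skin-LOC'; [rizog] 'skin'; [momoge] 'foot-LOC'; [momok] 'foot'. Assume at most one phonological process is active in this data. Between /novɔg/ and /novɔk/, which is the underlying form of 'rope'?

The stem for 'rope' ends in [g] in [novɔge] but [k] in [novɔk].
The stem 'skin' ([rizoge], [rizog]) shows [g] unchanged in both environments, so [g] cannot be basic with [k] derived in isolation.
The underlying segment must be /k/; voiceless stops become voiced between vowels, yielding [g] there.

/novɔk/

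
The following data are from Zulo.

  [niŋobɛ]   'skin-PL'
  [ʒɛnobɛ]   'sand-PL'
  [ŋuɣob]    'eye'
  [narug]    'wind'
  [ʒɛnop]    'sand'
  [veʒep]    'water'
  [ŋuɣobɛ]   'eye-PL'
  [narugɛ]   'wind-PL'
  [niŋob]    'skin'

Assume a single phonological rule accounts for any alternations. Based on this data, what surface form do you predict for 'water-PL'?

[veʒebɛ]

The root 'sand' surfaces as [ʒɛnobɛ] and [ʒɛnop], with a stem-final [b] ~ [p] alternation.
Compare 'eye', with invariant [b] in [ŋuɣobɛ] and [ŋuɣob]: an analysis with underlying /b/ and a rule producing [p] in isolation would wrongly predict alternation here too.
The alternation reflects intervocalic voicing: voiceless stops become voiced between vowels. /p/ is underlying.
The one attested form of 'water', [veʒep], shows underlying /veʒep/. Applying the same rule between vowels gives [veʒebɛ].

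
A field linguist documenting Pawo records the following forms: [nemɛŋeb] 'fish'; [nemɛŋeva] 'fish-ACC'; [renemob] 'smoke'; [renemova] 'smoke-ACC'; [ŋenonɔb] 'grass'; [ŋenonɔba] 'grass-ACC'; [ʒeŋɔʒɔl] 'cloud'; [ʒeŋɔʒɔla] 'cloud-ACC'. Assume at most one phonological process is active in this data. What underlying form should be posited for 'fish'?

'fish' shows [b] ~ [v] at the end of the stem ([nemɛŋeb] vs [nemɛŋeva]).
Compare 'grass', with invariant [b] in [ŋenonɔb] and [ŋenonɔba]: an analysis with underlying /b/ and a rule producing [v] before the ACC suffix would wrongly predict alternation here too.
The alternation reflects word-final hardening: voiced fricatives become stops word-finally. /v/ is underlying.
The underlying form of 'fish' is therefore /nemɛŋev/.

/nemɛŋev/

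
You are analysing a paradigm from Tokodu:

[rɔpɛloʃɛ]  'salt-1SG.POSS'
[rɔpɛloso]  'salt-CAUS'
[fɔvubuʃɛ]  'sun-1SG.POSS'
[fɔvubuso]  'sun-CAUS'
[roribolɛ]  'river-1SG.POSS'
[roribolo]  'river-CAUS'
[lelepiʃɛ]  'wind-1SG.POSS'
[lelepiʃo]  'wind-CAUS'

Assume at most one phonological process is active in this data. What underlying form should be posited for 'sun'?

/fɔvubus/

In [fɔvubuʃɛ] and [fɔvubuso] the final segment of 'sun' alternates: [ʃ] ~ [s].
Compare 'wind', with invariant [ʃ] in [lelepiʃɛ] and [lelepiʃo]: an analysis with underlying /ʃ/ and a rule producing [s] before the CAUS suffix would wrongly predict alternation here too.
So /s/ is underlying, and a rule of palatalization before a front vowel — /s/ becomes palato-alveolar [ʃ] before a front vowel — gives [ʃ].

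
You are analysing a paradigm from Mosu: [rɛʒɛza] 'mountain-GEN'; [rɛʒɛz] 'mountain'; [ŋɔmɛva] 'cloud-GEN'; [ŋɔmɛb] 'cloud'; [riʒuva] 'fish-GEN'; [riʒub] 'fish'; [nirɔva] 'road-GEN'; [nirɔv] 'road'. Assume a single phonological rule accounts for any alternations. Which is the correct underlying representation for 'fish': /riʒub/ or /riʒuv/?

/riʒub/

The stem for 'fish' ends in [v] in [riʒuva] but [b] in [riʒub].
The stem 'road' ([nirɔva], [nirɔv]) shows [v] unchanged in both environments, so [v] cannot be basic with [b] derived in isolation.
Therefore /b/ is basic and [v] is derived by intervocalic spirantization (voiced stops become fricatives between vowels).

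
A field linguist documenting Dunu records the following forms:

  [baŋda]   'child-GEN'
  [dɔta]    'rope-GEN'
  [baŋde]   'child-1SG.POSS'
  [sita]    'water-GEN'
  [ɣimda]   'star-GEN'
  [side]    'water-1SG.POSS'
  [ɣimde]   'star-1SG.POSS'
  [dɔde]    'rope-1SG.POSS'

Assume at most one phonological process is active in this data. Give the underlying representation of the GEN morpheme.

/-ta/

The GEN morpheme has two allomorphs, [-da] and [-ta].
The 1SG.POSS suffix, which begins with [d], is invariant after every stem; so [d] is not altered by any rule here.
The GEN suffix is therefore /-ta/ underlyingly, with post-nasal voicing: voiceless stops become voiced after a nasal.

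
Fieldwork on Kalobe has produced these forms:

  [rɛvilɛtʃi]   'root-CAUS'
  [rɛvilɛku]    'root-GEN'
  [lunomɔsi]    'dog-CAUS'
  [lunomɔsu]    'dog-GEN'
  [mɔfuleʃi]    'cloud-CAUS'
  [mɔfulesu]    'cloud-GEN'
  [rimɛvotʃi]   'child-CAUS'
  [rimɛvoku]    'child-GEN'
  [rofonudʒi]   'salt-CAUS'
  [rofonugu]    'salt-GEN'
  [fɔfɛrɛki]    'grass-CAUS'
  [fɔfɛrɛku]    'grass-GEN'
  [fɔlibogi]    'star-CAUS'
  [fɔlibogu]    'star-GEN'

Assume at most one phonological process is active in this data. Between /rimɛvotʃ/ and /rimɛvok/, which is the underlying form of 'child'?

In [rimɛvotʃi] and [rimɛvoku] the final segment of 'child' alternates: [tʃ] ~ [k].
The stem 'grass' ([fɔfɛrɛki], [fɔfɛrɛku]) shows [k] unchanged in both environments, so [k] cannot be basic with [tʃ] derived before the CAUS suffix.
So /tʃ/ is underlying, and a rule of depalatalization — palato-alveolar /tʃ/, /dʒ/ and /ʃ/ become [k], [g] and [s] when no front vowel follows — gives [k].

/rimɛvotʃ/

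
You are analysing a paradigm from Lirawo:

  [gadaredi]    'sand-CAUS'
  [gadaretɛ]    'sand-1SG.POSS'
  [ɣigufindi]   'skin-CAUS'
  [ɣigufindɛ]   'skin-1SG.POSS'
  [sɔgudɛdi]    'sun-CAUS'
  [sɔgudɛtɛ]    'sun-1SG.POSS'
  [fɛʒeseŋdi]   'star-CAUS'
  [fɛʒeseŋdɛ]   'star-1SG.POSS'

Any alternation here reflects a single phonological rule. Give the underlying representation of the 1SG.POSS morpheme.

The 1SG.POSS morpheme has two allomorphs, [-dɛ] and [-tɛ].
By contrast the CAUS suffix keeps its initial [d] throughout — that segment must be underlying.
So the underlying form is /-tɛ/, and voiceless stops become voiced after a nasal.

/-tɛ/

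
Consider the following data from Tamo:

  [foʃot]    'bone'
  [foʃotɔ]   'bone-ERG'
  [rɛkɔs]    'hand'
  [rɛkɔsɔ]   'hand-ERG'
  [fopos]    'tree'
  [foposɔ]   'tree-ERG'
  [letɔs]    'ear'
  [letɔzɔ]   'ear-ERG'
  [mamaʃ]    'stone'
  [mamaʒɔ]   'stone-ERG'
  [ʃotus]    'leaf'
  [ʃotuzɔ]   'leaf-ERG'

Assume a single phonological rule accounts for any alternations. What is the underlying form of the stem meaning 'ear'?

In [letɔs] and [letɔzɔ] the final segment of 'ear' alternates: [s] ~ [z].
The stem 'tree' ([fopos], [foposɔ]) shows [s] unchanged in both environments, so [s] cannot be basic with [z] derived before the ERG suffix.
So /z/ is underlying, and a rule of word-final obstruent devoicing — voiced obstruents become voiceless word-finally — gives [s].

/letɔz/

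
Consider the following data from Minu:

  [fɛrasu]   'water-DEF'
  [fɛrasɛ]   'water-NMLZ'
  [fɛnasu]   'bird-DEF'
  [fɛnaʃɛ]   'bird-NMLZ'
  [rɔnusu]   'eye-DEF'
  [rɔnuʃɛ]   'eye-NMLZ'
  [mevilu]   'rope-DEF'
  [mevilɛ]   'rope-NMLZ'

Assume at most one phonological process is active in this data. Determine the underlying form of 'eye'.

/rɔnuʃ/

'eye' shows [s] ~ [ʃ] at the end of the stem ([rɔnusu] vs [rɔnuʃɛ]).
Compare 'water', with invariant [s] in [fɛrasu] and [fɛrasɛ]: an analysis with underlying /s/ and a rule producing [ʃ] before the NMLZ suffix would wrongly predict alternation here too.
So /ʃ/ is underlying, and a rule of depalatalization — palato-alveolar /ʃ/ becomes [s] when no front vowel follows — gives [s].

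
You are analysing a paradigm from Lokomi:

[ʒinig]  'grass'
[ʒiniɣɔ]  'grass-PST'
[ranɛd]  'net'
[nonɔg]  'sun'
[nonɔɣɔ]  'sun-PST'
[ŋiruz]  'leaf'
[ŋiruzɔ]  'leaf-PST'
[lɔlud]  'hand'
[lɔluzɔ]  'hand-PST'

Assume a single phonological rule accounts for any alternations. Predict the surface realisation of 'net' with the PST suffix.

The stem for 'hand' ends in [d] in [lɔlud] but [z] in [lɔluzɔ].
If /z/ were underlying and a rule turned it into [d] in isolation, 'leaf' would also alternate; but it has [z] in both [ŋiruz] and [ŋiruzɔ].
Therefore /d/ is basic and [z] is derived by intervocalic spirantization (voiced stops become fricatives between vowels).
The one attested form of 'net', [ranɛd], shows underlying /ranɛd/. Applying the same rule between vowels gives [ranɛzɔ].

[ranɛzɔ]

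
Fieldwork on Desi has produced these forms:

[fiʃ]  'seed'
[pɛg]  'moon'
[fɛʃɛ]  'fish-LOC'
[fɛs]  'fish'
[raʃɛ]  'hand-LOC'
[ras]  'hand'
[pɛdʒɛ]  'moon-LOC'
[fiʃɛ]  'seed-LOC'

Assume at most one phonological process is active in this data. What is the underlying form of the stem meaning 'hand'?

/ras/

The root 'hand' surfaces as [ras] and [raʃɛ], with a stem-final [s] ~ [ʃ] alternation.
If /ʃ/ were underlying and a rule turned it into [s] in isolation, 'seed' would also alternate; but it has [ʃ] in both [fiʃ] and [fiʃɛ].
Therefore /s/ is basic and [ʃ] is derived by palatalization before a front vowel (/g/ and /s/ become palato-alveolar [dʒ] and [ʃ] before a front vowel).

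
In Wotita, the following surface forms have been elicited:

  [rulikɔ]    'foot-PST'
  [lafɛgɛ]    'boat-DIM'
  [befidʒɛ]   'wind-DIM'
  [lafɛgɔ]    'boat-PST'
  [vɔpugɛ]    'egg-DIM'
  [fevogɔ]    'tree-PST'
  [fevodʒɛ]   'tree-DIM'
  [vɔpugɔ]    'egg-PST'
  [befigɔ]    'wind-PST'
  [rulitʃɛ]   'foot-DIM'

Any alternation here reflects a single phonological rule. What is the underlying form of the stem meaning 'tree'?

'tree' shows [g] ~ [dʒ] at the end of the stem ([fevogɔ] vs [fevodʒɛ]).
But 'boat' keeps [g] in both environments ([lafɛgɔ], [lafɛgɛ]), so there is no rule changing /g/ to [dʒ] before the DIM suffix.
So /dʒ/ is underlying, and a rule of depalatalization — palato-alveolar /tʃ/ and /dʒ/ become [k] and [g] when no front vowel follows — gives [g].
So 'tree' = /fevodʒ/.

/fevodʒ/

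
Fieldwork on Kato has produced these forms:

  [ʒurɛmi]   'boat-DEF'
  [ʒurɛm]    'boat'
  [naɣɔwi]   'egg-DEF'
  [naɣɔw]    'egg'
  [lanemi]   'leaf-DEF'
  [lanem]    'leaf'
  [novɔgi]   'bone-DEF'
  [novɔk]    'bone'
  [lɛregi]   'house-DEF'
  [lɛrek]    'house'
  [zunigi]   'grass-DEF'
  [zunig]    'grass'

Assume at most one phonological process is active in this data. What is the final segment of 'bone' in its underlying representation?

The root 'bone' surfaces as [novɔgi] and [novɔk], with a stem-final [g] ~ [k] alternation.
But 'grass' keeps [g] in both environments ([zunigi], [zunig]), so there is no rule changing /g/ to [k] in isolation.
The underlying segment must be /k/; voiceless stops become voiced between vowels, yielding [g] there.

/k/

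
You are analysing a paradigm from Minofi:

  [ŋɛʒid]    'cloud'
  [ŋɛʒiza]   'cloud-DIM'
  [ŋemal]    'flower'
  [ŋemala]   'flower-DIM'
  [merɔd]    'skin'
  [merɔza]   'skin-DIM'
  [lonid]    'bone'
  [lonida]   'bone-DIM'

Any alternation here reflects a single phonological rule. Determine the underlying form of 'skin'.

The root 'skin' surfaces as [merɔd] and [merɔza], with a stem-final [d] ~ [z] alternation.
The stem 'bone' ([lonid], [lonida]) shows [d] unchanged in both environments, so [d] cannot be basic with [z] derived before the DIM suffix.
The underlying segment must be /z/; voiced fricatives become stops word-finally, yielding [d] there.
So 'skin' = /merɔz/.

/merɔz/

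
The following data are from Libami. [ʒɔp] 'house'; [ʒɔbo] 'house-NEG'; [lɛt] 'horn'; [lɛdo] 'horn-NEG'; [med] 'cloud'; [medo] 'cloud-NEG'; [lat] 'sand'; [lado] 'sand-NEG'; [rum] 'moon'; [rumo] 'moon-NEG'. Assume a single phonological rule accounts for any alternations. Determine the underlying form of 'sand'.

/lat/

The stem for 'sand' ends in [t] in [lat] but [d] in [lado].
The stem 'cloud' ([med], [medo]) shows [d] unchanged in both environments, so [d] cannot be basic with [t] derived in isolation.
Therefore /t/ is basic and [d] is derived by intervocalic voicing (voiceless stops become voiced between vowels).
Hence 'sand' is /lat/ underlyingly.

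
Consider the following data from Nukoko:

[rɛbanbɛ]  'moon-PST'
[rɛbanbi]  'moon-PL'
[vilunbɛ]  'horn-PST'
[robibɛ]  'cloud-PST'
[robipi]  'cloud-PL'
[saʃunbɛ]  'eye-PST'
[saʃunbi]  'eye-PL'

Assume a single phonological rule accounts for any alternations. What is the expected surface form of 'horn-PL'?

The PL suffix surfaces as [-bi] and [-pi], depending on the final segment of the stem.
The PST suffix, which begins with [b], is invariant after every stem; so [b] is not altered by any rule here.
The PL suffix is therefore /-pi/ underlyingly, with post-nasal voicing: voiceless stops become voiced after a nasal.
After 'horn', which ends in a nasal, the suffix surfaces as [-bi], giving [vilunbi].

[vilunbi]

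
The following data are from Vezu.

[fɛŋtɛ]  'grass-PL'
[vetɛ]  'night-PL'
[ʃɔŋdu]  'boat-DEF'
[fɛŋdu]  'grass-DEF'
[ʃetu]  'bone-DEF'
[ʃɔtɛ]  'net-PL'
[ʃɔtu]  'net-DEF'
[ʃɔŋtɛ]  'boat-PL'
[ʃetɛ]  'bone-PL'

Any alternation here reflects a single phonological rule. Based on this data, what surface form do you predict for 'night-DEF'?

[vetu]

The DEF suffix surfaces as [-du] and [-tu], depending on the final segment of the stem.
By contrast the PL suffix keeps its initial [t] throughout — that segment must be underlying.
The DEF suffix is therefore /-du/ underlyingly, with post-vocalic devoicing: voiced stops become voiceless after a vowel.
After 'night', which ends in a vowel, the suffix surfaces as [-tu], giving [vetu].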